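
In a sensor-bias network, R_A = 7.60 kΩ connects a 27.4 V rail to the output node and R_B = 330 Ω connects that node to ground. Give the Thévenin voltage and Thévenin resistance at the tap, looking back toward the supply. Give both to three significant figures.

V_th = 1.14 V, R_th = 316 Ω

V_th is the open-circuit tap voltage: 27.4 × 330/(7600 + 330) = 1.14 V.
With the supply zeroed, R_A and R_B appear in parallel from the tap: R_th = R_A‖R_B = (7600 × 330)/7930 = 316 Ω.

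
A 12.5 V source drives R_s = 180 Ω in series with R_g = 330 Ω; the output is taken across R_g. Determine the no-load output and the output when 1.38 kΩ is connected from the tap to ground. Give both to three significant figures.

Open-circuit: V = 12.5 × 330/(180 + 330) = 8.09 V.
With the load, R_g becomes R_g‖R_L = 266.3 Ω, so V = 12.5 × 266.3/446.3 = 7.46 V.

Unloaded: 8.09 V; loaded: 7.46 V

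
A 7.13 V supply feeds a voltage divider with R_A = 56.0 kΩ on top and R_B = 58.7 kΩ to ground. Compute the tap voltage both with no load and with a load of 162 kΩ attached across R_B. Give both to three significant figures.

Unloaded: 3.65 V; loaded: 3.10 V

Open-circuit: V = 7.13 × 58.7/(56.0 + 58.7) = 3.65 V.
With the load, R_B becomes R_B‖R_L = 43.09 kΩ, so V = 7.13 × 43.09/99.09 = 3.10 V.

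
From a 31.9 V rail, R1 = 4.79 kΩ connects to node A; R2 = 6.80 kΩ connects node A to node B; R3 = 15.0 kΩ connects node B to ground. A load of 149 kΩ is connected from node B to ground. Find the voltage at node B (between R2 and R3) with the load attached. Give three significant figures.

At node B, R3 is in parallel with the load: R3‖R_L = 13.63 kΩ.
Below node A the resistance is R2 + (R3‖R_L) = 20.43 kΩ, so V_A = 31.9 × 20.43/25.22 = 25.84 V.
Then V_B = V_A × (R3‖R_L)/(R2 + R3‖R_L) = 25.84 × 13.63/20.43 = 17.2 V.

V ≈ 17.2 V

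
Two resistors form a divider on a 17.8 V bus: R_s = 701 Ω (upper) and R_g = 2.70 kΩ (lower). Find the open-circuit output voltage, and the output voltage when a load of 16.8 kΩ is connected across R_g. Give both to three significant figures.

Open-circuit: V = 17.8 × 2700/(701 + 2700) = 14.1 V.
With the load, R_g becomes R_g‖R_L = 2326 Ω, so V = 17.8 × 2326/3027 = 13.7 V.

Unloaded: 14.1 V; loaded: 13.7 V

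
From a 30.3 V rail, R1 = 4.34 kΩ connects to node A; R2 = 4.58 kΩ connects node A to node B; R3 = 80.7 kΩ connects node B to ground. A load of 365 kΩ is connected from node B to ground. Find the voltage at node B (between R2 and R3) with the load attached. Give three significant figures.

At node B, R3 is in parallel with the load: R3‖R_L = 66.09 kΩ.
Below node A the resistance is R2 + (R3‖R_L) = 70.67 kΩ, so V_A = 30.3 × 70.67/75.01 = 28.55 V.
Then V_B = V_A × (R3‖R_L)/(R2 + R3‖R_L) = 28.55 × 66.09/70.67 = 26.7 V.

V ≈ 26.7 V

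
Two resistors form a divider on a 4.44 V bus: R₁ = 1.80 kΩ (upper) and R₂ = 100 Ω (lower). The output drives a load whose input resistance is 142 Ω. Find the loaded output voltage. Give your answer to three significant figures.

The load sits in parallel with R₂: R₂‖R_L = (100 × 142) / (100 + 142) = 58.68 Ω.
V_out = 4.44 × 58.68 / (1800 + 58.68) = 4.44 × 58.68/1859 = 0.140 V.
(Unloaded it would have been 0.234 V.)

V_out ≈ 0.140 V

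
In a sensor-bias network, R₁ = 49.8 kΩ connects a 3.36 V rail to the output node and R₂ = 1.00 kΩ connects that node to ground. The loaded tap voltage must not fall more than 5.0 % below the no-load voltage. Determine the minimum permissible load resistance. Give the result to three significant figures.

Output resistance R_th = R₁‖R₂ = (49800 × 1000)/50800 = 980.3 Ω.
The fractional drop is R_th/(R_th + R_L); requiring this ≤ 0.0500 gives R_L ≥ R_th(1/0.0500 − 1) = 980.3 × 19.00 = 18.6 kΩ.

R_L(min) ≈ 18.6 kΩ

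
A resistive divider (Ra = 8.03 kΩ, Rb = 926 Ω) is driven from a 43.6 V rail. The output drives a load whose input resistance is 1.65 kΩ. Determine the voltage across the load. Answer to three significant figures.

V_out ≈ 3.00 V

The load sits in parallel with Rb: Rb‖R_L = (926 × 1650) / (926 + 1650) = 593.1 Ω.
V_out = 43.6 × 593.1 / (8030 + 593.1) = 43.6 × 593.1/8623 = 3.00 V.
(Unloaded it would have been 4.51 V.)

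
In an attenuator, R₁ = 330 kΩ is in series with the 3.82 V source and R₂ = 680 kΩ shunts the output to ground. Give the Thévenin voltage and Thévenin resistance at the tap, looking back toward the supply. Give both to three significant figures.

V_th is the open-circuit tap voltage: 3.82 × 680/(330 + 680) = 2.57 V.
With the supply zeroed, R₁ and R₂ appear in parallel from the tap: R_th = R₁‖R₂ = (330 × 680)/1010 = 222 kΩ.

V_th = 2.57 V, R_th = 222 kΩ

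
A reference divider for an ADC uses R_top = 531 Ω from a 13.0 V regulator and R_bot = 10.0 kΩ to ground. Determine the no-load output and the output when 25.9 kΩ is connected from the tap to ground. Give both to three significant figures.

Unloaded: 12.3 V; loaded: 12.1 V

Open-circuit: V = 13.0 × 10000/(531 + 10000) = 12.3 V.
With the load, R_bot becomes R_bot‖R_L = 7214 Ω, so V = 13.0 × 7214/7745 = 12.1 V.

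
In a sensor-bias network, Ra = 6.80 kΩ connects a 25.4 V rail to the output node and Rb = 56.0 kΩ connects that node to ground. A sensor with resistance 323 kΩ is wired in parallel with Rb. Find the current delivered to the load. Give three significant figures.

Rb‖R_L = 47.73 kΩ; V_out = 25.4 × 47.73/54.53 = 22.23 V.
I_L = V_out / R_L = 22.23 / 323 kΩ = 0.0688 mA.

I_L ≈ 0.0688 mA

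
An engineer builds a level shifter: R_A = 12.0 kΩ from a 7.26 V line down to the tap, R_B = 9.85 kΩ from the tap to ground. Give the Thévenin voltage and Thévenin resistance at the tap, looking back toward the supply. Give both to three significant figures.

V_th = 3.27 V, R_th = 5.41 kΩ

V_th is the open-circuit tap voltage: 7.26 × 9.85/(12.0 + 9.85) = 3.27 V.
With the supply zeroed, R_A and R_B appear in parallel from the tap: R_th = R_A‖R_B = (12.0 × 9.85)/21.85 = 5.41 kΩ.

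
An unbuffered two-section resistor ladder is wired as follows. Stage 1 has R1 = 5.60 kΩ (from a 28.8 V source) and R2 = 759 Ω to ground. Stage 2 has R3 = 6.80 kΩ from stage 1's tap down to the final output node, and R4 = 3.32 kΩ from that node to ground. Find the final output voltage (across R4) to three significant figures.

Stage 2 presents R3+R4 = 10120 Ω as a load on stage 1's tap.
Stage 1's lower leg becomes R2‖(R3+R4) = 706.0 Ω, so V_mid = 28.8 × 706.0/6306 = 3.225 V.
Stage 2 is itself unloaded: V_out = V_mid × R4/(R3+R4) = 3.225 × 3320/10120 = 1.06 V.

V_out ≈ 1.06 V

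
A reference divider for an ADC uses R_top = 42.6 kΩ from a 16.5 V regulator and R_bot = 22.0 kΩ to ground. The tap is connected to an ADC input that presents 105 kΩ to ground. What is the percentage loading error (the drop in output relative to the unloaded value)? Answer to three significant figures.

12.1 %

Unloaded V = 16.5 × 22.0/64.60 = 5.6192 V.
Loaded: R_bot‖R_L = 18.19 kΩ, giving V = 16.5 × 18.19/60.79 = 4.9370 V.
Drop = (5.6192 − 4.9370) / 5.6192 = 12.1 %.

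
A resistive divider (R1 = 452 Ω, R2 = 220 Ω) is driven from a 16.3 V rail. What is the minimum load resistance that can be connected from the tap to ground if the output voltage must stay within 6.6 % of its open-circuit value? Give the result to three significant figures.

Output resistance R_th = R1‖R2 = (452 × 220)/672.0 = 148.0 Ω.
The fractional drop is R_th/(R_th + R_L); requiring this ≤ 0.0660 gives R_L ≥ R_th(1/0.0660 − 1) = 148.0 × 14.15 = 2.09 kΩ.

R_L(min) ≈ 2.09 kΩ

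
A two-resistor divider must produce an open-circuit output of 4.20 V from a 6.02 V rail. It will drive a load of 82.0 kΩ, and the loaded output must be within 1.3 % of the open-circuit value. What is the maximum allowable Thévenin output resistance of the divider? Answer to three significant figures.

Loading drop = R_th/(R_th + R_L) ≤ 0.0130, so R_th ≤ R_L · ε/(1−ε) = 82.0 kΩ × 0.0130/0.9870 = 1.08 kΩ.

R_th ≤ 1.08 kΩ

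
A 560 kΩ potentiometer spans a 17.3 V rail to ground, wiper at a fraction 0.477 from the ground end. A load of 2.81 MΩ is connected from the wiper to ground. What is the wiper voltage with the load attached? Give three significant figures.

The wiper splits the pot into (1−α)R = 292.9 kΩ above and αR = 267.1 kΩ below.
Lower section ‖ load = 243.9 kΩ.
V_wiper = 17.3 × 243.9/(292.9 + 243.9) = 7.86 V.

V ≈ 7.86 V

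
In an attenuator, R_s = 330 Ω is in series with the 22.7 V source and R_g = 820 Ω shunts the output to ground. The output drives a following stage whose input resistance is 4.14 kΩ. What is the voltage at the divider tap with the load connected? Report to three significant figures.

The load sits in parallel with R_g: R_g‖R_L = (820 × 4140) / (820 + 4140) = 684.4 Ω.
V_out = 22.7 × 684.4 / (330 + 684.4) = 22.7 × 684.4/1014 = 15.3 V.

V_out ≈ 15.3 V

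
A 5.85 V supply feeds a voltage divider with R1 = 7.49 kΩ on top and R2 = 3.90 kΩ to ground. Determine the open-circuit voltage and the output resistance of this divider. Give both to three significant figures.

V_th = 2.00 V, R_th = 2.56 kΩ

V_th is the open-circuit tap voltage: 5.85 × 3.90/(7.49 + 3.90) = 2.00 V.
With the supply zeroed, R1 and R2 appear in parallel from the tap: R_th = R1‖R2 = (7.49 × 3.90)/11.39 = 2.56 kΩ.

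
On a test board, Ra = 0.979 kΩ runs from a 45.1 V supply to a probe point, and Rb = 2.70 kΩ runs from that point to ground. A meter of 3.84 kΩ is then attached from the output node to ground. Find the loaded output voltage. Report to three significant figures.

The load sits in parallel with Rb: Rb‖R_L = (2700 × 3840) / (2700 + 3840) = 1585 Ω.
V_out = 45.1 × 1585 / (979 + 1585) = 45.1 × 1585/2564 = 27.9 V.

V_out ≈ 27.9 V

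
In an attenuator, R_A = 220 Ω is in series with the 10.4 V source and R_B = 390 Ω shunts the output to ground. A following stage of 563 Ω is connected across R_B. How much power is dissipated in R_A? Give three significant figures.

P ≈ 117 mW

Total resistance from the source is R_A + (R_B‖R_L) = 450.4 Ω, so I = 10.4/450.4 Ω = 23.09 mA.
P = I²·R_A = (23.09 mA)² × 220 Ω = 117 mW.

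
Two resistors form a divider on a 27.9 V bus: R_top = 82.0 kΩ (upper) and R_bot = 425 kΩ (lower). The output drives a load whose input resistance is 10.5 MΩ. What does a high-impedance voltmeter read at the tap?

V_out ≈ 23.2 V

The load sits in parallel with R_bot: R_bot‖R_L = (425 × 10500) / (425 + 10500) = 408.5 kΩ.
V_out = 27.9 × 408.5 / (82.0 + 408.5) = 27.9 × 408.5/490.5 = 23.2 V.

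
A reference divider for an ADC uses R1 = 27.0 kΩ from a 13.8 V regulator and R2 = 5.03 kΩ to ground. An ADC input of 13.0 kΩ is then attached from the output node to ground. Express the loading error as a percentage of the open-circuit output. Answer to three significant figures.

24.6 %

Unloaded V = 13.8 × 5.03/32.03 = 2.167 V.
Loaded: R2‖R_L = 3.627 kΩ, giving V = 13.8 × 3.627/30.63 = 1.634 V.
Drop = (2.167 − 1.634) / 2.167 = 24.6 %.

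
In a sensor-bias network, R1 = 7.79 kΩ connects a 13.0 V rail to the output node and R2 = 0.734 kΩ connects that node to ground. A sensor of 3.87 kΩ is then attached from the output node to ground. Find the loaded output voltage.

The load sits in parallel with R2: R2‖R_L = (734 × 3870) / (734 + 3870) = 617.0 Ω.
V_out = 13.0 × 617.0 / (7790 + 617.0) = 13.0 × 617.0/8407 = 0.954 V.
(Unloaded it would have been 1.12 V.)

V_out ≈ 0.954 V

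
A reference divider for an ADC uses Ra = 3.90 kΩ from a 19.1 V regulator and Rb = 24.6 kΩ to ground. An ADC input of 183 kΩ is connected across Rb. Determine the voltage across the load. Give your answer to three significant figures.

V_out ≈ 16.2 V

The load sits in parallel with Rb: Rb‖R_L = (24.6 × 183) / (24.6 + 183) = 21.68 kΩ.
V_out = 19.1 × 21.68 / (3.90 + 21.68) = 19.1 × 21.68/25.58 = 16.2 V.
(Unloaded it would have been 16.5 V.)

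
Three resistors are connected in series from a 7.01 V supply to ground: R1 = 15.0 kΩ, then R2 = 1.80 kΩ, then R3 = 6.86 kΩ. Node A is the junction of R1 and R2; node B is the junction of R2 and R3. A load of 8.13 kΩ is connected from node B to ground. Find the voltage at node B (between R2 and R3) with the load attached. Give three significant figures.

At node B, R3 is in parallel with the load: R3‖R_L = 3.721 kΩ.
Below node A the resistance is R2 + (R3‖R_L) = 5.521 kΩ, so V_A = 7.01 × 5.521/20.52 = 1.886 V.
Then V_B = V_A × (R3‖R_L)/(R2 + R3‖R_L) = 1.886 × 3.721/5.521 = 1.27 V.

V ≈ 1.27 V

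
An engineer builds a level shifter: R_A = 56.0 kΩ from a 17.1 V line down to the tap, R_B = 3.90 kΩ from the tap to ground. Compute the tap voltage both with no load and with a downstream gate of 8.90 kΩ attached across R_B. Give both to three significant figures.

Open-circuit: V = 17.1 × 3.90/(56.0 + 3.90) = 1.11 V.
With the load, R_B becomes R_B‖R_L = 2.712 kΩ, so V = 17.1 × 2.712/58.71 = 0.790 V.

Unloaded: 1.11 V; loaded: 0.790 V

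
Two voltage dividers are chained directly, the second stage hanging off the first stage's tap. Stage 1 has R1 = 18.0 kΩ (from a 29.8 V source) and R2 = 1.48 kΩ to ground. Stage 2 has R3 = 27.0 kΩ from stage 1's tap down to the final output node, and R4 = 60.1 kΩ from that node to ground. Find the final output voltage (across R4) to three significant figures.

Stage 2 presents R3+R4 = 87.10 kΩ as a load on stage 1's tap.
Stage 1's lower leg becomes R2‖(R3+R4) = 1.455 kΩ, so V_mid = 29.8 × 1.455/19.46 = 2.229 V.
Stage 2 is itself unloaded: V_out = V_mid × R4/(R3+R4) = 2.229 × 60.1/87.10 = 1.54 V.

V_out ≈ 1.54 V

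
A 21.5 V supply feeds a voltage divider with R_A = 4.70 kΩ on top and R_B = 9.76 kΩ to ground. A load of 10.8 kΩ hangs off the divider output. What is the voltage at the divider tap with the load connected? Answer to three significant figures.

V_out ≈ 11.2 V

The load sits in parallel with R_B: R_B‖R_L = (9.76 × 10.8) / (9.76 + 10.8) = 5.127 kΩ.
V_out = 21.5 × 5.127 / (4.70 + 5.127) = 21.5 × 5.127/9.827 = 11.2 V.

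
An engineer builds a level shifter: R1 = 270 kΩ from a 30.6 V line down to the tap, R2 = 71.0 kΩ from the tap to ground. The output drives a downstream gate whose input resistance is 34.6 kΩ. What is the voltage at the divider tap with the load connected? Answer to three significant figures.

V_out ≈ 2.43 V

The load sits in parallel with R2: R2‖R_L = (71.0 × 34.6) / (71.0 + 34.6) = 23.26 kΩ.
V_out = 30.6 × 23.26 / (270 + 23.26) = 30.6 × 23.26/293.3 = 2.43 V.
(Unloaded it would have been 6.37 V.)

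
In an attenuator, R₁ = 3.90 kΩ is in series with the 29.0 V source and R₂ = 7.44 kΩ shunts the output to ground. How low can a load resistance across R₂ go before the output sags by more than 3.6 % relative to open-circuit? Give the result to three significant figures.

Output resistance R_th = R₁‖R₂ = (3.90 × 7.44)/11.34 = 2.559 kΩ.
The fractional drop is R_th/(R_th + R_L); requiring this ≤ 0.0360 gives R_L ≥ R_th(1/0.0360 − 1) = 2.559 × 26.78 = 68.5 kΩ.

R_L(min) ≈ 68.5 kΩ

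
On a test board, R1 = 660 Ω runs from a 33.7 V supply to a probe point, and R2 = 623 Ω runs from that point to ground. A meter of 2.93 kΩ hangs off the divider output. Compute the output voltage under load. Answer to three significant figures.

V_out ≈ 14.8 V

The load sits in parallel with R2: R2‖R_L = (623 × 2930) / (623 + 2930) = 513.8 Ω.
V_out = 33.7 × 513.8 / (660 + 513.8) = 33.7 × 513.8/1174 = 14.8 V.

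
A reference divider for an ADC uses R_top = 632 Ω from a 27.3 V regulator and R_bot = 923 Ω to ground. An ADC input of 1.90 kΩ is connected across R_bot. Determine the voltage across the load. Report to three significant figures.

V_out ≈ 13.5 V

The load sits in parallel with R_bot: R_bot‖R_L = (923 × 1900) / (923 + 1900) = 621.2 Ω.
V_out = 27.3 × 621.2 / (632 + 621.2) = 27.3 × 621.2/1253 = 13.5 V.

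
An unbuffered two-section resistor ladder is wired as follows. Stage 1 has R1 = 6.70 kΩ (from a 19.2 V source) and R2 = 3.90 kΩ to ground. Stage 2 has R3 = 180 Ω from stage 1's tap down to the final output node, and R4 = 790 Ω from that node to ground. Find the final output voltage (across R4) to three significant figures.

Stage 2 presents R3+R4 = 970.0 Ω as a load on stage 1's tap.
Stage 1's lower leg becomes R2‖(R3+R4) = 776.8 Ω, so V_mid = 19.2 × 776.8/7477 = 1.995 V.
Stage 2 is itself unloaded: V_out = V_mid × R4/(R3+R4) = 1.995 × 790/970.0 = 1.62 V.

V_out ≈ 1.62 V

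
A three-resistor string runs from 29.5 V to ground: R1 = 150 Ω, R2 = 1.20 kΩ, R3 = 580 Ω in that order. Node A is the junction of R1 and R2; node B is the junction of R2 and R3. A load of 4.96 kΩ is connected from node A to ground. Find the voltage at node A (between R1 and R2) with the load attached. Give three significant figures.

Below node A the series string R2+R3 = 1780 Ω sits in parallel with the 4960 Ω load: 1310 Ω.
V_A = 29.5 × 1310/(150 + 1310) = 26.5 V.

V ≈ 26.5 V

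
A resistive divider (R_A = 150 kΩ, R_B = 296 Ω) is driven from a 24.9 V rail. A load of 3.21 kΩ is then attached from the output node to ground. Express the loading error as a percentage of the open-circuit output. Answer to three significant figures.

8.43 %

The divider's output (Thévenin) resistance is R_A‖R_B = 295.4 Ω.
Fractional drop under load = R_th/(R_th + R_L) = 295.4 / (295.4 + 3210) = 0.08427.
So the output falls by 8.43 %.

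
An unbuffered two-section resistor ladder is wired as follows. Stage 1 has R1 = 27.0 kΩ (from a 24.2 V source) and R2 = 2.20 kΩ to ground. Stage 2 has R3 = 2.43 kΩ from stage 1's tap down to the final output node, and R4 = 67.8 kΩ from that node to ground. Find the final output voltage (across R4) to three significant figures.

V_out ≈ 1.71 V

Stage 2 presents R3+R4 = 70.23 kΩ as a load on stage 1's tap.
Stage 1's lower leg becomes R2‖(R3+R4) = 2.133 kΩ, so V_mid = 24.2 × 2.133/29.13 = 1.772 V.
Stage 2 is itself unloaded: V_out = V_mid × R4/(R3+R4) = 1.772 × 67.8/70.23 = 1.71 V.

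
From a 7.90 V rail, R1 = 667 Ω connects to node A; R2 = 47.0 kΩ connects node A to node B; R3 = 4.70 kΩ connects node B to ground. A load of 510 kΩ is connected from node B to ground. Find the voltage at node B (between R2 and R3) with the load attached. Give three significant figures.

At node B, R3 is in parallel with the load: R3‖R_L = 4657 Ω.
Below node A the resistance is R2 + (R3‖R_L) = 51660 Ω, so V_A = 7.90 × 51660/52320 = 7.799 V.
Then V_B = V_A × (R3‖R_L)/(R2 + R3‖R_L) = 7.799 × 4657/51660 = 0.703 V.

V ≈ 0.703 V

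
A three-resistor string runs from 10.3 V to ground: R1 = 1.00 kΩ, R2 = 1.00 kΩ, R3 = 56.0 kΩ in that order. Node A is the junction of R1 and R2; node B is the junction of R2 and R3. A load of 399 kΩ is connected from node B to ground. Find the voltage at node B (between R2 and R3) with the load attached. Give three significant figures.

At node B, R3 is in parallel with the load: R3‖R_L = 49.11 kΩ.
Below node A the resistance is R2 + (R3‖R_L) = 50.11 kΩ, so V_A = 10.3 × 50.11/51.11 = 10.10 V.
Then V_B = V_A × (R3‖R_L)/(R2 + R3‖R_L) = 10.10 × 49.11/50.11 = 9.90 V.

V ≈ 9.90 V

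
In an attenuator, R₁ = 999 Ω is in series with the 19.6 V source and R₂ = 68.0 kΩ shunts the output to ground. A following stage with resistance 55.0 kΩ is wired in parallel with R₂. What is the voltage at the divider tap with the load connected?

The load sits in parallel with R₂: R₂‖R_L = (68000 × 55000) / (68000 + 55000) = 30410 Ω.
V_out = 19.6 × 30410 / (999 + 30410) = 19.6 × 30410/31410 = 19.0 V.

V_out ≈ 19.0 V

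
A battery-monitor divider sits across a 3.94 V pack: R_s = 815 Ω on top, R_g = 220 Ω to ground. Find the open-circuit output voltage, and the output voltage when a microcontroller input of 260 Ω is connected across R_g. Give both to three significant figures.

Open-circuit: V = 3.94 × 220/(815 + 220) = 0.837 V.
With the load, R_g becomes R_g‖R_L = 119.2 Ω, so V = 3.94 × 119.2/934.2 = 0.503 V.

Unloaded: 0.837 V; loaded: 0.503 V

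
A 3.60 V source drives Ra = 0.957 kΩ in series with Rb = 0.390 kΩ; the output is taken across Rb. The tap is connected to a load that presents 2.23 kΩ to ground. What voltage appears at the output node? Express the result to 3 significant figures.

The load sits in parallel with Rb: Rb‖R_L = (390 × 2230) / (390 + 2230) = 331.9 Ω.
V_out = 3.60 × 331.9 / (957 + 331.9) = 3.60 × 331.9/1289 = 0.927 V.

V_out ≈ 0.927 V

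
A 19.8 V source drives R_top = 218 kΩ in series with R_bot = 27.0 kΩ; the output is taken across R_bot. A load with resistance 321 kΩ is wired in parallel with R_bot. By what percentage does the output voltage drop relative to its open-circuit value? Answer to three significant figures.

The divider's output (Thévenin) resistance is R_top‖R_bot = 24.02 kΩ.
Fractional drop under load = R_th/(R_th + R_L) = 24.02 / (24.02 + 321) = 0.06963.
So the output falls by 6.96 %.

6.96 %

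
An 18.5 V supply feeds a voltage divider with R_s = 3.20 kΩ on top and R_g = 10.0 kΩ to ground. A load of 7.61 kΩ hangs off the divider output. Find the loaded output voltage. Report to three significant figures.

The load sits in parallel with R_g: R_g‖R_L = (10.0 × 7.61) / (10.0 + 7.61) = 4.321 kΩ.
V_out = 18.5 × 4.321 / (3.20 + 4.321) = 18.5 × 4.321/7.521 = 10.6 V.
(Unloaded it would have been 14.0 V.)

V_out ≈ 10.6 V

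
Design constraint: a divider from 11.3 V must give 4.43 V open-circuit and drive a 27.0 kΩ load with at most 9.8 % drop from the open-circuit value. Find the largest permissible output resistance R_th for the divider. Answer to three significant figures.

Loading drop = R_th/(R_th + R_L) ≤ 0.0980, so R_th ≤ R_L · ε/(1−ε) = 27.0 kΩ × 0.0980/0.9020 = 2.93 kΩ.
(Any R1, R2 with R2/(R1+R2) = 0.392 and R1‖R2 ≤ 2.93 kΩ will meet the spec.)

R_th ≤ 2.93 kΩ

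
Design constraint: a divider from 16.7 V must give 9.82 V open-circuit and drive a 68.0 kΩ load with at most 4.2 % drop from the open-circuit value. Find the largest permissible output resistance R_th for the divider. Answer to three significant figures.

Loading drop = R_th/(R_th + R_L) ≤ 0.0420, so R_th ≤ R_L · ε/(1−ε) = 68.0 kΩ × 0.0420/0.9580 = 2.98 kΩ.
(Any R1, R2 with R2/(R1+R2) = 0.588 and R1‖R2 ≤ 2.98 kΩ will meet the spec.)

R_th ≤ 2.98 kΩ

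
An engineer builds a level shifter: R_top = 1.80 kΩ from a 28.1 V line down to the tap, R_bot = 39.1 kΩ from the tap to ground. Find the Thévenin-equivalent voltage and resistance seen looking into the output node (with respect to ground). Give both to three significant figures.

V_th = 26.9 V, R_th = 1.72 kΩ

V_th is the open-circuit tap voltage: 28.1 × 39.1/(1.80 + 39.1) = 26.9 V.
With the supply zeroed, R_top and R_bot appear in parallel from the tap: R_th = R_top‖R_bot = (1.80 × 39.1)/40.90 = 1.72 kΩ.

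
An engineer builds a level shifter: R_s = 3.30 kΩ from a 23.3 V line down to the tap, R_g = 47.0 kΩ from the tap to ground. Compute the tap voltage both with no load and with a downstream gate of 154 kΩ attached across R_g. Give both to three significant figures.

Open-circuit: V = 23.3 × 47.0/(3.30 + 47.0) = 21.8 V.
With the load, R_g becomes R_g‖R_L = 36.01 kΩ, so V = 23.3 × 36.01/39.31 = 21.3 V.

Unloaded: 21.8 V; loaded: 21.3 V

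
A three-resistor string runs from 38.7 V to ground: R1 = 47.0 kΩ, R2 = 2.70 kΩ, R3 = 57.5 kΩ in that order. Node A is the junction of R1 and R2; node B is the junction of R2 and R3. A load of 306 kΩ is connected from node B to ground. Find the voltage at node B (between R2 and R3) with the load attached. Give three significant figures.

At node B, R3 is in parallel with the load: R3‖R_L = 48.40 kΩ.
Below node A the resistance is R2 + (R3‖R_L) = 51.10 kΩ, so V_A = 38.7 × 51.10/98.10 = 20.16 V.
Then V_B = V_A × (R3‖R_L)/(R2 + R3‖R_L) = 20.16 × 48.40/51.10 = 19.1 V.

V ≈ 19.1 V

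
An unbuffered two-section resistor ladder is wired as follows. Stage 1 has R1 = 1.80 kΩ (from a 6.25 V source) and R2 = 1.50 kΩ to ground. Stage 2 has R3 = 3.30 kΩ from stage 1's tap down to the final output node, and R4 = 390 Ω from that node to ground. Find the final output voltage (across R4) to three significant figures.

Stage 2 presents R3+R4 = 3690 Ω as a load on stage 1's tap.
Stage 1's lower leg becomes R2‖(R3+R4) = 1066 Ω, so V_mid = 6.25 × 1066/2866 = 2.325 V.
Stage 2 is itself unloaded: V_out = V_mid × R4/(R3+R4) = 2.325 × 390/3690 = 0.246 V.

V_out ≈ 0.246 V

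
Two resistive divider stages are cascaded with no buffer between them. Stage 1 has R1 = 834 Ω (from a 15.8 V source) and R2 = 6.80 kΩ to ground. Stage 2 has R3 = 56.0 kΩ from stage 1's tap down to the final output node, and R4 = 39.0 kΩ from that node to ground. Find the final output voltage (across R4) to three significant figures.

V_out ≈ 5.73 V

Stage 2 presents R3+R4 = 95000 Ω as a load on stage 1's tap.
Stage 1's lower leg becomes R2‖(R3+R4) = 6346 Ω, so V_mid = 15.8 × 6346/7180 = 13.96 V.
Stage 2 is itself unloaded: V_out = V_mid × R4/(R3+R4) = 13.96 × 39000/95000 = 5.73 V.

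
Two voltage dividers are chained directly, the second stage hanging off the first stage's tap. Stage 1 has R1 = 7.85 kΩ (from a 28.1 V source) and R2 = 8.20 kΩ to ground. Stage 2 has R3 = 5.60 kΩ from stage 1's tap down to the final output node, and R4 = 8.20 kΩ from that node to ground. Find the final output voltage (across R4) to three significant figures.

V_out ≈ 6.61 V

Stage 2 presents R3+R4 = 13.80 kΩ as a load on stage 1's tap.
Stage 1's lower leg becomes R2‖(R3+R4) = 5.144 kΩ, so V_mid = 28.1 × 5.144/12.99 = 11.12 V.
Stage 2 is itself unloaded: V_out = V_mid × R4/(R3+R4) = 11.12 × 8.20/13.80 = 6.61 V.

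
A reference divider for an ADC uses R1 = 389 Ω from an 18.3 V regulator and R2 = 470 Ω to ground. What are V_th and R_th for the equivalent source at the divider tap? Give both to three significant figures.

V_th is the open-circuit tap voltage: 18.3 × 470/(389 + 470) = 10.0 V.
With the supply zeroed, R1 and R2 appear in parallel from the tap: R_th = R1‖R2 = (389 × 470)/859.0 = 213 Ω.

V_th = 10.0 V, R_th = 213 Ω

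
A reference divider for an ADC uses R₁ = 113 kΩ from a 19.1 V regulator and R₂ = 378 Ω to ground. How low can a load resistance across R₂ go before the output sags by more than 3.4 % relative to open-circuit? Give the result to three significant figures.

R_L(min) ≈ 10.7 kΩ

Output resistance R_th = R₁‖R₂ = (113000 × 378)/113400 = 376.7 Ω.
The fractional drop is R_th/(R_th + R_L); requiring this ≤ 0.0340 gives R_L ≥ R_th(1/0.0340 − 1) = 376.7 × 28.41 = 10.7 kΩ.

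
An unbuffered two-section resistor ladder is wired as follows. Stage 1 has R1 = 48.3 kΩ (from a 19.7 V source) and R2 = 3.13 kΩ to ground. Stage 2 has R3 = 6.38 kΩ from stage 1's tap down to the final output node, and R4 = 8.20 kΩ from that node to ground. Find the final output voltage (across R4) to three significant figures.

V_out ≈ 0.561 V

Stage 2 presents R3+R4 = 14.58 kΩ as a load on stage 1's tap.
Stage 1's lower leg becomes R2‖(R3+R4) = 2.577 kΩ, so V_mid = 19.7 × 2.577/50.88 = 0.9978 V.
Stage 2 is itself unloaded: V_out = V_mid × R4/(R3+R4) = 0.9978 × 8.20/14.58 = 0.561 V.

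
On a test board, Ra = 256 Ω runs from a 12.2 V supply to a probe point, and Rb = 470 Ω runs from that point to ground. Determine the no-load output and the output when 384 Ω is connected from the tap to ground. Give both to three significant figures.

Open-circuit: V = 12.2 × 470/(256 + 470) = 7.90 V.
With the load, Rb becomes Rb‖R_L = 211.3 Ω, so V = 12.2 × 211.3/467.3 = 5.52 V.

Unloaded: 7.90 V; loaded: 5.52 V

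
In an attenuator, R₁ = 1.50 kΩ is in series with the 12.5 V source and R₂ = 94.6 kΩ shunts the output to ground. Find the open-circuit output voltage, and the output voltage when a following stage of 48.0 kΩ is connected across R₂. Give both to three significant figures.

Open-circuit: V = 12.5 × 94.6/(1.50 + 94.6) = 12.3 V.
With the load, R₂ becomes R₂‖R_L = 31.84 kΩ, so V = 12.5 × 31.84/33.34 = 11.9 V.

Unloaded: 12.3 V; loaded: 11.9 V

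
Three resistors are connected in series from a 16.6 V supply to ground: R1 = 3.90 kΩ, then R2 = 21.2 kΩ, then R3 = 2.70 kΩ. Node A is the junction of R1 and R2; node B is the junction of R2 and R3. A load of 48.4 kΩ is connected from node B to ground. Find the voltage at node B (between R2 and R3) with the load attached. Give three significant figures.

V ≈ 1.53 V

At node B, R3 is in parallel with the load: R3‖R_L = 2.557 kΩ.
Below node A the resistance is R2 + (R3‖R_L) = 23.76 kΩ, so V_A = 16.6 × 23.76/27.66 = 14.26 V.
Then V_B = V_A × (R3‖R_L)/(R2 + R3‖R_L) = 14.26 × 2.557/23.76 = 1.53 V.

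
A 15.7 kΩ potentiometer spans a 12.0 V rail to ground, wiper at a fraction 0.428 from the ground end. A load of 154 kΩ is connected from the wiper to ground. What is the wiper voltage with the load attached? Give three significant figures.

The wiper splits the pot into (1−α)R = 8.980 kΩ above and αR = 6.720 kΩ below.
Lower section ‖ load = 6.439 kΩ.
V_wiper = 12.0 × 6.439/(8.980 + 6.439) = 5.01 V.

V ≈ 5.01 V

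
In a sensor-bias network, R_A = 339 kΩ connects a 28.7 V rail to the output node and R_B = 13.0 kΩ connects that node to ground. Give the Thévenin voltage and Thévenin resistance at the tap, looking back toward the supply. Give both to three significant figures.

V_th = 1.06 V, R_th = 12.5 kΩ

V_th is the open-circuit tap voltage: 28.7 × 13.0/(339 + 13.0) = 1.06 V.
With the supply zeroed, R_A and R_B appear in parallel from the tap: R_th = R_A‖R_B = (339 × 13.0)/352.0 = 12.5 kΩ.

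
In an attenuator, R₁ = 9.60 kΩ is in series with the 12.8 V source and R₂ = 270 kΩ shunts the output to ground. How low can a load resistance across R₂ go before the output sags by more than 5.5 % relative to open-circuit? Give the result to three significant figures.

Output resistance R_th = R₁‖R₂ = (9.60 × 270)/279.6 = 9.270 kΩ.
The fractional drop is R_th/(R_th + R_L); requiring this ≤ 0.0550 gives R_L ≥ R_th(1/0.0550 − 1) = 9.270 × 17.18 = 159 kΩ.

R_L(min) ≈ 159 kΩ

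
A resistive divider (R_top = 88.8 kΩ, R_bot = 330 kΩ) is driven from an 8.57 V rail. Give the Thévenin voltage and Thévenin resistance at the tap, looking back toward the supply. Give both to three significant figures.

V_th is the open-circuit tap voltage: 8.57 × 330/(88.8 + 330) = 6.75 V.
With the supply zeroed, R_top and R_bot appear in parallel from the tap: R_th = R_top‖R_bot = (88.8 × 330)/418.8 = 70.0 kΩ.

V_th = 6.75 V, R_th = 70.0 kΩ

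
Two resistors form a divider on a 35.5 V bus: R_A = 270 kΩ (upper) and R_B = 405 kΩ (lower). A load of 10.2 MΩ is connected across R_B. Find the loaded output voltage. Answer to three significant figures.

The load sits in parallel with R_B: R_B‖R_L = (405 × 10200) / (405 + 10200) = 389.5 kΩ.
V_out = 35.5 × 389.5 / (270 + 389.5) = 35.5 × 389.5/659.5 = 21.0 V.
(Unloaded it would have been 21.3 V.)

V_out ≈ 21.0 V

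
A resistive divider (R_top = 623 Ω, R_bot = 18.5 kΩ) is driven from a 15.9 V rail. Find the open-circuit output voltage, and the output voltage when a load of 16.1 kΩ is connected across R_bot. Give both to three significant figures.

Open-circuit: V = 15.9 × 18500/(623 + 18500) = 15.4 V.
With the load, R_bot becomes R_bot‖R_L = 8608 Ω, so V = 15.9 × 8608/9231 = 14.8 V.

Unloaded: 15.4 V; loaded: 14.8 V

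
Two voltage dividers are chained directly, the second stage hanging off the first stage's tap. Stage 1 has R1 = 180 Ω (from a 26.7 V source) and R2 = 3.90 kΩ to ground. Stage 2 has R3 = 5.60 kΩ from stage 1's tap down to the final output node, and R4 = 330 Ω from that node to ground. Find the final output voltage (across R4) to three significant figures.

Stage 2 presents R3+R4 = 5930 Ω as a load on stage 1's tap.
Stage 1's lower leg becomes R2‖(R3+R4) = 2353 Ω, so V_mid = 26.7 × 2353/2533 = 24.80 V.
Stage 2 is itself unloaded: V_out = V_mid × R4/(R3+R4) = 24.80 × 330/5930 = 1.38 V.

V_out ≈ 1.38 V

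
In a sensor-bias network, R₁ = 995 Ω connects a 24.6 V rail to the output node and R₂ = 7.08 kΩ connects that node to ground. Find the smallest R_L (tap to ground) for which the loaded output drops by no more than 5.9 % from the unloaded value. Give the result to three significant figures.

Output resistance R_th = R₁‖R₂ = (995 × 7080)/8075 = 872.4 Ω.
The fractional drop is R_th/(R_th + R_L); requiring this ≤ 0.0590 gives R_L ≥ R_th(1/0.0590 − 1) = 872.4 × 15.95 = 13.9 kΩ.

R_L(min) ≈ 13.9 kΩ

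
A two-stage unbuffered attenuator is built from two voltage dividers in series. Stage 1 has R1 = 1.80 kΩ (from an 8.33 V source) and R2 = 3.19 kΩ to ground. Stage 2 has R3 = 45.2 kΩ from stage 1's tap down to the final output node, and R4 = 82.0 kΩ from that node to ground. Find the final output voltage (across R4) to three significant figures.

Stage 2 presents R3+R4 = 127.2 kΩ as a load on stage 1's tap.
Stage 1's lower leg becomes R2‖(R3+R4) = 3.112 kΩ, so V_mid = 8.33 × 3.112/4.912 = 5.277 V.
Stage 2 is itself unloaded: V_out = V_mid × R4/(R3+R4) = 5.277 × 82.0/127.2 = 3.40 V.

V_out ≈ 3.40 V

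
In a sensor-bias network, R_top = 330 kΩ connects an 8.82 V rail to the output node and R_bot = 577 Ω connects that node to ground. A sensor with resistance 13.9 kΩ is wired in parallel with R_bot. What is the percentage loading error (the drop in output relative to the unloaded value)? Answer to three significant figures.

3.98 %

The divider's output (Thévenin) resistance is R_top‖R_bot = 576.0 Ω.
Fractional drop under load = R_th/(R_th + R_L) = 576.0 / (576.0 + 13900) = 0.03979.
So the output falls by 3.98 %.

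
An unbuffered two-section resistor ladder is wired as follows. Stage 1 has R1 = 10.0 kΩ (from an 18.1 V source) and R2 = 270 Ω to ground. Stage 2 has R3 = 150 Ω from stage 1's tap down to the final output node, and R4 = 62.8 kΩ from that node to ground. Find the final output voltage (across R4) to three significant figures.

Stage 2 presents R3+R4 = 62950 Ω as a load on stage 1's tap.
Stage 1's lower leg becomes R2‖(R3+R4) = 268.8 Ω, so V_mid = 18.1 × 268.8/10270 = 0.4739 V.
Stage 2 is itself unloaded: V_out = V_mid × R4/(R3+R4) = 0.4739 × 62800/62950 = 0.473 V.

V_out ≈ 0.473 V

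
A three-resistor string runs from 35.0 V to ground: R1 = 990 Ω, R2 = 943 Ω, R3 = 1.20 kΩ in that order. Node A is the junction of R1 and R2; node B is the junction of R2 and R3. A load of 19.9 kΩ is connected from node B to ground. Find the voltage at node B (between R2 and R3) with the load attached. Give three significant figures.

V ≈ 12.9 V

At node B, R3 is in parallel with the load: R3‖R_L = 1132 Ω.
Below node A the resistance is R2 + (R3‖R_L) = 2075 Ω, so V_A = 35.0 × 2075/3065 = 23.69 V.
Then V_B = V_A × (R3‖R_L)/(R2 + R3‖R_L) = 23.69 × 1132/2075 = 12.9 V.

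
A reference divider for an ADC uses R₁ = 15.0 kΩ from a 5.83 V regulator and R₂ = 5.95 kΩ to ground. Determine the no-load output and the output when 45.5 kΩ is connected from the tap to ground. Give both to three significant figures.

Open-circuit: V = 5.83 × 5.95/(15.0 + 5.95) = 1.66 V.
With the load, R₂ becomes R₂‖R_L = 5.262 kΩ, so V = 5.83 × 5.262/20.26 = 1.51 V.

Unloaded: 1.66 V; loaded: 1.51 V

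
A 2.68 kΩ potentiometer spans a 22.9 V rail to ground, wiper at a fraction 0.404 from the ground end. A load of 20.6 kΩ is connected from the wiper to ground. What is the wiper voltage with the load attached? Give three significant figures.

The wiper splits the pot into (1−α)R = 1.597 kΩ above and αR = 1.083 kΩ below.
Lower section ‖ load = 1.029 kΩ.
V_wiper = 22.9 × 1.029/(1.597 + 1.029) = 8.97 V.

V ≈ 8.97 V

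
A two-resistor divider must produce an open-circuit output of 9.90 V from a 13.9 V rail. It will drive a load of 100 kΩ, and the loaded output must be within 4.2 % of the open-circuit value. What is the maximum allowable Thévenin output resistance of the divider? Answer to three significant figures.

R_th ≤ 4.38 kΩ

Loading drop = R_th/(R_th + R_L) ≤ 0.0420, so R_th ≤ R_L · ε/(1−ε) = 100 kΩ × 0.0420/0.9580 = 4.38 kΩ.
(Any R1, R2 with R2/(R1+R2) = 0.712 and R1‖R2 ≤ 4.38 kΩ will meet the spec.)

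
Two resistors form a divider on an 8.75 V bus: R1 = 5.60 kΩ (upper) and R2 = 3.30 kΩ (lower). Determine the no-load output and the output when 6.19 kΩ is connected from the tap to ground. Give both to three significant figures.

Open-circuit: V = 8.75 × 3.30/(5.60 + 3.30) = 3.24 V.
With the load, R2 becomes R2‖R_L = 2.152 kΩ, so V = 8.75 × 2.152/7.752 = 2.43 V.

Unloaded: 3.24 V; loaded: 2.43 V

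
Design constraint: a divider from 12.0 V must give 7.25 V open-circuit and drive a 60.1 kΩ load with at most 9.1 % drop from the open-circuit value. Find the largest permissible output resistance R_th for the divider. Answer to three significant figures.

Loading drop = R_th/(R_th + R_L) ≤ 0.0910, so R_th ≤ R_L · ε/(1−ε) = 60.1 kΩ × 0.0910/0.9090 = 6.02 kΩ.

R_th ≤ 6.02 kΩ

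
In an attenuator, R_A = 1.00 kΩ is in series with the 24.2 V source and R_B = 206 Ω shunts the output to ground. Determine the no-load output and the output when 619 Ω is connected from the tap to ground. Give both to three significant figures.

Open-circuit: V = 24.2 × 206/(1000 + 206) = 4.13 V.
With the load, R_B becomes R_B‖R_L = 154.6 Ω, so V = 24.2 × 154.6/1155 = 3.24 V.

Unloaded: 4.13 V; loaded: 3.24 V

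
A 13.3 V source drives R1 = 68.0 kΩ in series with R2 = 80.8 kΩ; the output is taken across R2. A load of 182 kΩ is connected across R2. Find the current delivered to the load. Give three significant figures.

I_L ≈ 0.0330 mA

R2‖R_L = 55.96 kΩ; V_out = 13.3 × 55.96/124.0 = 6.004 V.
I_L = V_out / R_L = 6.004 / 182 kΩ = 0.0330 mA.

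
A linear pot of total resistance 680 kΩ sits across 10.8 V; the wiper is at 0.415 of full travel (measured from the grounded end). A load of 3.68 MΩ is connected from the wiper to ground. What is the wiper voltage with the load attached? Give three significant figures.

The wiper splits the pot into (1−α)R = 397.8 kΩ above and αR = 282.2 kΩ below.
Lower section ‖ load = 262.1 kΩ.
V_wiper = 10.8 × 262.1/(397.8 + 262.1) = 4.29 V.

V ≈ 4.29 V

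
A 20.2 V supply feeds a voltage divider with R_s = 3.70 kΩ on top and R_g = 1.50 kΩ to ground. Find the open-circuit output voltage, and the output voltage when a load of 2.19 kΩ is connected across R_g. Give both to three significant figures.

Unloaded: 5.83 V; loaded: 3.92 V

Open-circuit: V = 20.2 × 1.50/(3.70 + 1.50) = 5.83 V.
With the load, R_g becomes R_g‖R_L = 0.8902 kΩ, so V = 20.2 × 0.8902/4.590 = 3.92 V.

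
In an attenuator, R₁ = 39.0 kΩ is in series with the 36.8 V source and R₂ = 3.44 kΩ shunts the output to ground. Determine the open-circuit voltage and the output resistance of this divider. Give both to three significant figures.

V_th is the open-circuit tap voltage: 36.8 × 3.44/(39.0 + 3.44) = 2.98 V.
With the supply zeroed, R₁ and R₂ appear in parallel from the tap: R_th = R₁‖R₂ = (39.0 × 3.44)/42.44 = 3.16 kΩ.

V_th = 2.98 V, R_th = 3.16 kΩ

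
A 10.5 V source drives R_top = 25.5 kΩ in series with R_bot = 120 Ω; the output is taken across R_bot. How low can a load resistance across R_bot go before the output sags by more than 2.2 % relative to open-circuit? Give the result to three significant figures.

R_L(min) ≈ 5.31 kΩ

Output resistance R_th = R_top‖R_bot = (25500 × 120)/25620 = 119.4 Ω.
The fractional drop is R_th/(R_th + R_L); requiring this ≤ 0.0220 gives R_L ≥ R_th(1/0.0220 − 1) = 119.4 × 44.45 = 5.31 kΩ.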